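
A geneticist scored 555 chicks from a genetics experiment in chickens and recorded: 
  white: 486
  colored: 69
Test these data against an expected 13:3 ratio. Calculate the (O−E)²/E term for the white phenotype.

2.726

Under the 13:3 hypothesis (Σ ratio = 16, N = 555):
  white: 555 × 13/16 = 450.9375
  colored: 555 × 3/16 = 104.0625
Contribution of white: (486 − 450.9375)² / 450.9375 = 2.7263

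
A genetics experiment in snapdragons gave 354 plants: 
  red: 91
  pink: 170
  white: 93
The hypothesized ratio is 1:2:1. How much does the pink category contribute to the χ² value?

0.277

Total ratio parts = 4. Expected numbers out of 354:
  red: 354 × 1/4 = 88.5
  pink: 354 × 2/4 = 177
  white: 354 × 1/4 = 88.5
Contribution of pink: (170 − 177)² / 177 = 0.2768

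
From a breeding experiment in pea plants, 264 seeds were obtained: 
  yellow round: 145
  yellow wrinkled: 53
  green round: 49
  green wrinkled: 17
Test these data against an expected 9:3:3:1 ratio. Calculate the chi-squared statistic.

0.350

Total ratio parts = 16. Expected numbers out of 264:
  yellow round: 264 × 9/16 = 148.5
  yellow wrinkled: 264 × 3/16 = 49.5
  green round: 264 × 3/16 = 49.5
  green wrinkled: 264 × 1/16 = 16.5
χ² = Σ (O − E)² / E
  yellow round: (145 − 148.5)² / 148.5 = 0.0825
  yellow wrinkled: (53 − 49.5)² / 49.5 = 0.2475
  green round: (49 − 49.5)² / 49.5 = 0.0051
  green wrinkled: (17 − 16.5)² / 16.5 = 0.0152
χ² = 0.0825 + 0.2475 + 0.0051 + 0.0152 = 0.3503 ≈ 0.350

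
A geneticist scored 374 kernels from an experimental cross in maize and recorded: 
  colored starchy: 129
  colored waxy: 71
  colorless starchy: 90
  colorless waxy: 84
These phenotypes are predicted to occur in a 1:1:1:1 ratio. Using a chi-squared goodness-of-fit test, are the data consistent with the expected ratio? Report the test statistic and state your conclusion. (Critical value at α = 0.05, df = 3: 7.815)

Total ratio parts = 4. Expected numbers out of 374:
  colored starchy: 374 × 1/4 = 93.5
  colored waxy: 374 × 1/4 = 93.5
  colorless starchy: 374 × 1/4 = 93.5
  colorless waxy: 374 × 1/4 = 93.5
χ² = Σ (O − E)² / E
  colored starchy: (129 − 93.5)² / 93.5 = 13.4786
  colored waxy: (71 − 93.5)² / 93.5 = 5.4144
  colorless starchy: (90 − 93.5)² / 93.5 = 0.1310
  colorless waxy: (84 − 93.5)² / 93.5 = 0.9652
χ² = 13.4786 + 5.4144 + 0.1310 + 0.9652 = 19.9892 ≈ 19.989
Degrees of freedom = 4 − 1 = 3; critical value at α = 0.05 is 7.815.
Since 19.989 > 7.815, we reject the null hypothesis — the data do not fit the 1:1:1:1 ratio.

19.989; not consistent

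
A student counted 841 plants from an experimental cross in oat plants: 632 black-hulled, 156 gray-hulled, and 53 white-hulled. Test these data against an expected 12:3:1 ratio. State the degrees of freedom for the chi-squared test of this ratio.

A goodness-of-fit test with 3 phenotype classes has df = 3 − 1 = 2.

2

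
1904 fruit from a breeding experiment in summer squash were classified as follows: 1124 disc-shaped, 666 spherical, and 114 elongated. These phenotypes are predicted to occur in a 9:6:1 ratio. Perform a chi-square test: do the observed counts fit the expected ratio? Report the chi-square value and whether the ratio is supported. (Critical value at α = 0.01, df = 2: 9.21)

Expected counts for N = 1904 under a 9:6:1 ratio (total parts = 16):
  disc-shaped: 1904 × 9/16 = 1071
  spherical: 1904 × 6/16 = 714
  elongated: 1904 × 1/16 = 119
χ² = Σ (O − E)² / E
  disc-shaped: (1124 − 1071)² / 1071 = 2.6228
  spherical: (666 − 714)² / 714 = 3.2269
  elongated: (114 − 119)² / 119 = 0.2101
χ² = 2.6228 + 3.2269 + 0.2101 = 6.0598 ≈ 6.060
Degrees of freedom = 3 − 1 = 2; critical value at α = 0.01 is 9.21.
Since 6.060 < 9.21, we fail to reject the null hypothesis — the data are consistent with the 9:6:1 ratio.

6.060; consistent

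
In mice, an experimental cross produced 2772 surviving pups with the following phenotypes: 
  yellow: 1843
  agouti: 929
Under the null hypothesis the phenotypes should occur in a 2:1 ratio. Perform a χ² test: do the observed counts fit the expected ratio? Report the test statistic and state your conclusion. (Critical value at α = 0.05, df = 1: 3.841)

0.041; consistent

Under the 2:1 hypothesis (Σ ratio = 3, N = 2772):
  yellow: 2772 × 2/3 = 1848
  agouti: 2772 × 1/3 = 924
χ² = Σ (O − E)² / E
  yellow: (1843 − 1848)² / 1848 = 0.0135
  agouti: (929 − 924)² / 924 = 0.0271
χ² = 0.0135 + 0.0271 = 0.0406 ≈ 0.041
Degrees of freedom = 2 − 1 = 1; critical value at α = 0.05 is 3.841.
Since 0.041 < 3.841, we fail to reject the null hypothesis — the data are consistent with the 2:1 ratio.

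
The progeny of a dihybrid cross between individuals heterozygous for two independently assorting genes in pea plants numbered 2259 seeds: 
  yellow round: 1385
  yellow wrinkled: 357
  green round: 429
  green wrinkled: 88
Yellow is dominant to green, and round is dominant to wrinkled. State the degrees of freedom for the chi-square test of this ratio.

A dihybrid F₂ with independent assortment and complete dominance at both loci gives a 9:3:3:1 phenotypic ratio.
A goodness-of-fit test with 4 phenotype classes has df = 4 − 1 = 3.

3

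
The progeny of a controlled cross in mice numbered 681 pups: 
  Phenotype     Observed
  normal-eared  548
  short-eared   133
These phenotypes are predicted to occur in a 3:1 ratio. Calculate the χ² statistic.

Under the 3:1 hypothesis (Σ ratio = 4, N = 681):
  normal-eared: 681 × 3/4 = 510.75
  short-eared: 681 × 1/4 = 170.25
χ² = Σ (O − E)² / E
  normal-eared: (548 − 510.75)² / 510.75 = 2.7167
  short-eared: (133 − 170.25)² / 170.25 = 8.1501
χ² = 2.7167 + 8.1501 = 10.8668 ≈ 10.867

10.867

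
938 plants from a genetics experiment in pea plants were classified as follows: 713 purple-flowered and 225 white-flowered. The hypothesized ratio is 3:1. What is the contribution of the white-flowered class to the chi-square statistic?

0.385

Under the 3:1 hypothesis (Σ ratio = 4, N = 938):
  purple-flowered: 938 × 3/4 = 703.5
  white-flowered: 938 × 1/4 = 234.5
Contribution of white-flowered: (225 − 234.5)² / 234.5 = 0.3849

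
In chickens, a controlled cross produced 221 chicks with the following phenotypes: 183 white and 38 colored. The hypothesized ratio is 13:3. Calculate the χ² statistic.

0.351

Under the 13:3 hypothesis (Σ ratio = 16, N = 221):
  white: 221 × 13/16 = 179.5625
  colored: 221 × 3/16 = 41.4375
χ² = Σ (O − E)² / E
  white: (183 − 179.5625)² / 179.5625 = 0.0658
  colored: (38 − 41.4375)² / 41.4375 = 0.2852
χ² = 0.0658 + 0.2852 = 0.351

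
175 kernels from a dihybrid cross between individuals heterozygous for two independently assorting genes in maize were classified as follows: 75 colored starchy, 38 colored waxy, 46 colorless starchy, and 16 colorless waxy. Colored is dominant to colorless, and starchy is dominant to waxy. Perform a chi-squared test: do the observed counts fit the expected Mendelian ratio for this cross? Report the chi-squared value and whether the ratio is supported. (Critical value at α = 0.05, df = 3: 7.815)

A dihybrid F₂ with independent assortment and complete dominance at both loci gives a 9:3:3:1 phenotypic ratio.
The 9:3:3:1 ratio has 16 parts, so with N = 175 the expected counts are:
  colored starchy: 175 × 9/16 = 98.4375
  colored waxy: 175 × 3/16 = 32.8125
  colorless starchy: 175 × 3/16 = 32.8125
  colorless waxy: 175 × 1/16 = 10.9375
χ² = Σ (O − E)² / E
  colored starchy: (75 − 98.4375)² / 98.4375 = 5.5804
  colored waxy: (38 − 32.8125)² / 32.8125 = 0.8201
  colorless starchy: (46 − 32.8125)² / 32.8125 = 5.3001
  colorless waxy: (16 − 10.9375)² / 10.9375 = 2.3432
χ² = 5.5804 + 0.8201 + 5.3001 + 2.3432 = 14.0438 ≈ 14.044
Degrees of freedom = 4 − 1 = 3; critical value at α = 0.05 is 7.815.
Since 14.044 > 7.815, we reject the null hypothesis — the data do not fit the 9:3:3:1 ratio.

14.044; not consistent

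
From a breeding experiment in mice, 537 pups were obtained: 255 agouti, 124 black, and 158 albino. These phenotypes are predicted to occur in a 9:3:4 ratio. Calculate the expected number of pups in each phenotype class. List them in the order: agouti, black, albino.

302.0625, 100.6875, 134.25

The 9:3:4 ratio has 16 parts, so with N = 537 the expected counts are:
  agouti: 537 × 9/16 = 302.0625
  black: 537 × 3/16 = 100.6875
  albino: 537 × 4/16 = 134.25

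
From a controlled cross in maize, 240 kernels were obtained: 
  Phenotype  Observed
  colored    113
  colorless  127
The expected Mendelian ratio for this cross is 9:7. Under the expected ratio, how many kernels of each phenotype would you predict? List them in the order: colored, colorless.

135, 105

The 9:7 ratio has 16 parts, so with N = 240 the expected counts are:
  colored: 240 × 9/16 = 135
  colorless: 240 × 7/16 = 105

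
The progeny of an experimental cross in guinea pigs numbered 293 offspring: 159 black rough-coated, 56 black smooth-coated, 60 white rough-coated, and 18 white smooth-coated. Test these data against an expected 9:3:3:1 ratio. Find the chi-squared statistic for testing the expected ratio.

0.697

Under the 9:3:3:1 hypothesis (Σ ratio = 16, N = 293):
  black rough-coated: 293 × 9/16 = 164.8125
  black smooth-coated: 293 × 3/16 = 54.9375
  white rough-coated: 293 × 3/16 = 54.9375
  white smooth-coated: 293 × 1/16 = 18.3125
χ² = Σ (O − E)² / E
  black rough-coated: (159 − 164.8125)² / 164.8125 = 0.2050
  black smooth-coated: (56 − 54.9375)² / 54.9375 = 0.0205
  white rough-coated: (60 − 54.9375)² / 54.9375 = 0.4665
  white smooth-coated: (18 − 18.3125)² / 18.3125 = 0.0053
χ² = 0.2050 + 0.0205 + 0.4665 + 0.0053 = 0.6973 ≈ 0.697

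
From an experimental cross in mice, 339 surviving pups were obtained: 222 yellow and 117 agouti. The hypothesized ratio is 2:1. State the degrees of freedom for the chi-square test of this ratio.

1

A goodness-of-fit test with 2 phenotype classes has df = 2 − 1 = 1.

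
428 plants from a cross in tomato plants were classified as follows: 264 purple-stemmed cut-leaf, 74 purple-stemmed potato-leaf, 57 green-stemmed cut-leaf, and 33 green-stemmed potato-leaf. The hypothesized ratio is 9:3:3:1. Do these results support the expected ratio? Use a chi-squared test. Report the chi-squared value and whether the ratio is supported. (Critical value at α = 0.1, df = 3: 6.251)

The 9:3:3:1 ratio has 16 parts, so with N = 428 the expected counts are:
  purple-stemmed cut-leaf: 428 × 9/16 = 240.75
  purple-stemmed potato-leaf: 428 × 3/16 = 80.25
  green-stemmed cut-leaf: 428 × 3/16 = 80.25
  green-stemmed potato-leaf: 428 × 1/16 = 26.75
χ² = Σ (O − E)² / E
  purple-stemmed cut-leaf: (264 − 240.75)² / 240.75 = 2.2453
  purple-stemmed potato-leaf: (74 − 80.25)² / 80.25 = 0.4868
  green-stemmed cut-leaf: (57 − 80.25)² / 80.25 = 6.7360
  green-stemmed potato-leaf: (33 − 26.75)² / 26.75 = 1.4603
χ² = 2.2453 + 0.4868 + 6.7360 + 1.4603 = 10.9284 ≈ 10.928
Degrees of freedom = 4 − 1 = 3; critical value at α = 0.1 is 6.251.
Since 10.928 > 6.251, we reject the null hypothesis — the data do not fit the 9:3:3:1 ratio.

10.928; not consistent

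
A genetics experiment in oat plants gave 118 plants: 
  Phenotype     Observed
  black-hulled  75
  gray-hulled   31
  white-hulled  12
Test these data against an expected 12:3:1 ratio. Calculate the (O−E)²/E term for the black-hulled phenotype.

The 12:3:1 ratio has 16 parts, so with N = 118 the expected counts are:
  black-hulled: 118 × 12/16 = 88.5
  gray-hulled: 118 × 3/16 = 22.125
  white-hulled: 118 × 1/16 = 7.375
Contribution of black-hulled: (75 − 88.5)² / 88.5 = 2.0593

2.059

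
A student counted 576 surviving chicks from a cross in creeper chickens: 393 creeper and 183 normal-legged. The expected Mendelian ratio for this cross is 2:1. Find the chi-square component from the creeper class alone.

0.211

Expected counts for N = 576 under a 2:1 ratio (total parts = 3):
  creeper: 576 × 2/3 = 384
  normal-legged: 576 × 1/3 = 192
Contribution of creeper: (393 − 384)² / 384 = 0.2109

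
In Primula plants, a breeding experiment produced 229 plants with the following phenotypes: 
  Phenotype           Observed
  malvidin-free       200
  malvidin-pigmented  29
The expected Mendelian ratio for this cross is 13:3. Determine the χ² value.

5.568

Under the 13:3 hypothesis (Σ ratio = 16, N = 229):
  malvidin-free: 229 × 13/16 = 186.0625
  malvidin-pigmented: 229 × 3/16 = 42.9375
χ² = Σ (O − E)² / E
  malvidin-free: (200 − 186.0625)² / 186.0625 = 1.0440
  malvidin-pigmented: (29 − 42.9375)² / 42.9375 = 4.5241
χ² = 1.0440 + 4.5241 = 5.5681 ≈ 5.568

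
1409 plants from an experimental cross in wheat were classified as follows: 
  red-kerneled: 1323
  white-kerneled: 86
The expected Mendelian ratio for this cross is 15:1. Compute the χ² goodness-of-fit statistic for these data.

0.052

Total ratio parts = 16. Expected numbers out of 1409:
  red-kerneled: 1409 × 15/16 = 1320.9375
  white-kerneled: 1409 × 1/16 = 88.0625
χ² = Σ (O − E)² / E
  red-kerneled: (1323 − 1320.9375)² / 1320.9375 = 0.0032
  white-kerneled: (86 − 88.0625)² / 88.0625 = 0.0483
χ² = 0.0032 + 0.0483 = 0.0515 ≈ 0.052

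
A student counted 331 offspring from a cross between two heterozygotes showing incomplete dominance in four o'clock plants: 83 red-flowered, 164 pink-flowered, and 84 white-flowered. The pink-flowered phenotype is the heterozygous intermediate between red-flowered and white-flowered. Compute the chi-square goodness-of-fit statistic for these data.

0.033

With incomplete dominance, a heterozygote × heterozygote cross gives a 1:2:1 phenotypic ratio.
Total ratio parts = 4. Expected numbers out of 331:
  red-flowered: 331 × 1/4 = 82.75
  pink-flowered: 331 × 2/4 = 165.5
  white-flowered: 331 × 1/4 = 82.75
χ² = Σ (O − E)² / E
  red-flowered: (83 − 82.75)² / 82.75 = 0.0008
  pink-flowered: (164 − 165.5)² / 165.5 = 0.0136
  white-flowered: (84 − 82.75)² / 82.75 = 0.0189
χ² = 0.0008 + 0.0136 + 0.0189 = 0.0333 ≈ 0.033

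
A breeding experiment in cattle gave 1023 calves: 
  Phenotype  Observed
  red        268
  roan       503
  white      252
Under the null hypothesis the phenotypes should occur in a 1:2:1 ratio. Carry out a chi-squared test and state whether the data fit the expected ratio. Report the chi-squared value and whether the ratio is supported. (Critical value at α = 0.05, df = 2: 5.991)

Under the 1:2:1 hypothesis (Σ ratio = 4, N = 1023):
  red: 1023 × 1/4 = 255.75
  roan: 1023 × 2/4 = 511.5
  white: 1023 × 1/4 = 255.75
χ² = Σ (O − E)² / E
  red: (268 − 255.75)² / 255.75 = 0.5868
  roan: (503 − 511.5)² / 511.5 = 0.1413
  white: (252 − 255.75)² / 255.75 = 0.0550
χ² = 0.5868 + 0.1413 + 0.0550 = 0.7831 ≈ 0.783
Degrees of freedom = 3 − 1 = 2; critical value at α = 0.05 is 5.991.
Since 0.783 < 5.991, we fail to reject the null hypothesis — the data are consistent with the 1:2:1 ratio.

0.783; consistent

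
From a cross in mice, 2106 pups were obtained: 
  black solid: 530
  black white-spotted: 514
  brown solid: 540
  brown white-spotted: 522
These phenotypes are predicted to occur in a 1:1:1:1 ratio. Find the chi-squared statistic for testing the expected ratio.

The 1:1:1:1 ratio has 4 parts, so with N = 2106 the expected counts are:
  black solid: 2106 × 1/4 = 526.5
  black white-spotted: 2106 × 1/4 = 526.5
  brown solid: 2106 × 1/4 = 526.5
  brown white-spotted: 2106 × 1/4 = 526.5
χ² = Σ (O − E)² / E
  black solid: (530 − 526.5)² / 526.5 = 0.0233
  black white-spotted: (514 − 526.5)² / 526.5 = 0.2968
  brown solid: (540 − 526.5)² / 526.5 = 0.3462
  brown white-spotted: (522 − 526.5)² / 526.5 = 0.0385
χ² = 0.0233 + 0.2968 + 0.3462 + 0.0385 = 0.7048 ≈ 0.705

0.705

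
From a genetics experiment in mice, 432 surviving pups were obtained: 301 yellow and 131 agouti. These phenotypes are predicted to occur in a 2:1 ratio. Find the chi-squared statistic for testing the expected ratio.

1.760

Under the 2:1 hypothesis (Σ ratio = 3, N = 432):
  yellow: 432 × 2/3 = 288
  agouti: 432 × 1/3 = 144
χ² = Σ (O − E)² / E
  yellow: (301 − 288)² / 288 = 0.5868
  agouti: (131 − 144)² / 144 = 1.1736
χ² = 0.5868 + 1.1736 = 1.7604 ≈ 1.760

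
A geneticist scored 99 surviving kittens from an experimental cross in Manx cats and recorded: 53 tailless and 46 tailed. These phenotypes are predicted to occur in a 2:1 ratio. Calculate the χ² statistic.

7.682

The 2:1 ratio has 3 parts, so with N = 99 the expected counts are:
  tailless: 99 × 2/3 = 66
  tailed: 99 × 1/3 = 33
χ² = Σ (O − E)² / E
  tailless: (53 − 66)² / 66 = 2.5606
  tailed: (46 − 33)² / 33 = 5.1212
χ² = 2.5606 + 5.1212 = 7.6818 ≈ 7.682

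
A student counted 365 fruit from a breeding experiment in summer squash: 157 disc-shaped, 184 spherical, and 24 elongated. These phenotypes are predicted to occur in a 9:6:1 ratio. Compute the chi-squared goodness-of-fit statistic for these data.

27.655

The 9:6:1 ratio has 16 parts, so with N = 365 the expected counts are:
  disc-shaped: 365 × 9/16 = 205.3125
  spherical: 365 × 6/16 = 136.875
  elongated: 365 × 1/16 = 22.8125
χ² = Σ (O − E)² / E
  disc-shaped: (157 − 205.3125)² / 205.3125 = 11.3685
  spherical: (184 − 136.875)² / 136.875 = 16.2248
  elongated: (24 − 22.8125)² / 22.8125 = 0.0618
χ² = 11.3685 + 16.2248 + 0.0618 = 27.6551 ≈ 27.655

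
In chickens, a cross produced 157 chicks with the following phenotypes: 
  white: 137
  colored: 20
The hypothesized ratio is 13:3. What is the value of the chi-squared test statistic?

3.724

Expected counts for N = 157 under a 13:3 ratio (total parts = 16):
  white: 157 × 13/16 = 127.5625
  colored: 157 × 3/16 = 29.4375
χ² = Σ (O − E)² / E
  white: (137 − 127.5625)² / 127.5625 = 0.6982
  colored: (20 − 29.4375)² / 29.4375 = 3.0256
χ² = 0.6982 + 3.0256 = 3.7238 ≈ 3.724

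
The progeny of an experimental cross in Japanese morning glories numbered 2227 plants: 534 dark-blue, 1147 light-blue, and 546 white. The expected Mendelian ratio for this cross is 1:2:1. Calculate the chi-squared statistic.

Under the 1:2:1 hypothesis (Σ ratio = 4, N = 2227):
  dark-blue: 2227 × 1/4 = 556.75
  light-blue: 2227 × 2/4 = 1113.5
  white: 2227 × 1/4 = 556.75
χ² = Σ (O − E)² / E
  dark-blue: (534 − 556.75)² / 556.75 = 0.9296
  light-blue: (1147 − 1113.5)² / 1113.5 = 1.0079
  white: (546 − 556.75)² / 556.75 = 0.2076
χ² = 0.9296 + 1.0079 + 0.2076 = 2.1451 ≈ 2.145

2.145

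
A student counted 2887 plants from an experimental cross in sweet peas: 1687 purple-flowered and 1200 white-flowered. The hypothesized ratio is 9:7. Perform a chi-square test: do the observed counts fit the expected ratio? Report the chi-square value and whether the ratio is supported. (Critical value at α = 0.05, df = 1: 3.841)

Total ratio parts = 16. Expected numbers out of 2887:
  purple-flowered: 2887 × 9/16 = 1623.9375
  white-flowered: 2887 × 7/16 = 1263.0625
χ² = Σ (O − E)² / E
  purple-flowered: (1687 − 1623.9375)² / 1623.9375 = 2.4489
  white-flowered: (1200 − 1263.0625)² / 1263.0625 = 3.1486
χ² = 2.4489 + 3.1486 = 5.5975 ≈ 5.598
Degrees of freedom = 2 − 1 = 1; critical value at α = 0.05 is 3.841.
Since 5.598 > 3.841, we reject the null hypothesis — the data do not fit the 9:7 ratio.

5.598; not consistent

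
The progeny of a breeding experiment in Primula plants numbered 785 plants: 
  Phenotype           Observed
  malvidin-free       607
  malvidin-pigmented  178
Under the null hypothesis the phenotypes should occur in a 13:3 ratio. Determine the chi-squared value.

7.939

Under the 13:3 hypothesis (Σ ratio = 16, N = 785):
  malvidin-free: 785 × 13/16 = 637.8125
  malvidin-pigmented: 785 × 3/16 = 147.1875
χ² = Σ (O − E)² / E
  malvidin-free: (607 − 637.8125)² / 637.8125 = 1.4885
  malvidin-pigmented: (178 − 147.1875)² / 147.1875 = 6.4503
χ² = 1.4885 + 6.4503 = 7.9388 ≈ 7.939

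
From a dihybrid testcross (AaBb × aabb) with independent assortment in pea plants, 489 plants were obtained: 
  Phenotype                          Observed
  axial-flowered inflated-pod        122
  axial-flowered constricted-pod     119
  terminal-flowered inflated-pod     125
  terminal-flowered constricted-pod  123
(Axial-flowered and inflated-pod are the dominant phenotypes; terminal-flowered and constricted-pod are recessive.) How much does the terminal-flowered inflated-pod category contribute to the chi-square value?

0.062

A dihybrid testcross with independent assortment gives a 1:1:1:1 ratio.
Under the 1:1:1:1 hypothesis (Σ ratio = 4, N = 489):
  axial-flowered inflated-pod: 489 × 1/4 = 122.25
  axial-flowered constricted-pod: 489 × 1/4 = 122.25
  terminal-flowered inflated-pod: 489 × 1/4 = 122.25
  terminal-flowered constricted-pod: 489 × 1/4 = 122.25
Contribution of terminal-flowered inflated-pod: (125 − 122.25)² / 122.25 = 0.0619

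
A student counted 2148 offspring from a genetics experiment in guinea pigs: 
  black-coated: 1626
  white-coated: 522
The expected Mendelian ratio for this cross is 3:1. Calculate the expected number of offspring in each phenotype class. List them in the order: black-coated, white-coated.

Expected counts for N = 2148 under a 3:1 ratio (total parts = 4):
  black-coated: 2148 × 3/4 = 1611
  white-coated: 2148 × 1/4 = 537

1611, 537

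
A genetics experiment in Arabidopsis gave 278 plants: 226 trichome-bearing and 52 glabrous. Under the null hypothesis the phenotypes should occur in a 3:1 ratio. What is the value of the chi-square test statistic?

Total ratio parts = 4. Expected numbers out of 278:
  trichome-bearing: 278 × 3/4 = 208.5
  glabrous: 278 × 1/4 = 69.5
χ² = Σ (O − E)² / E
  trichome-bearing: (226 − 208.5)² / 208.5 = 1.4688
  glabrous: (52 − 69.5)² / 69.5 = 4.4065
χ² = 1.4688 + 4.4065 = 5.8753 ≈ 5.875

5.875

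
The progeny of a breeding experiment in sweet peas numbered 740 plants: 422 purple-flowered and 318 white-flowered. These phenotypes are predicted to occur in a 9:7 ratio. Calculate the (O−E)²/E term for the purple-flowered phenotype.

0.079

Under the 9:7 hypothesis (Σ ratio = 16, N = 740):
  purple-flowered: 740 × 9/16 = 416.25
  white-flowered: 740 × 7/16 = 323.75
Contribution of purple-flowered: (422 − 416.25)² / 416.25 = 0.0794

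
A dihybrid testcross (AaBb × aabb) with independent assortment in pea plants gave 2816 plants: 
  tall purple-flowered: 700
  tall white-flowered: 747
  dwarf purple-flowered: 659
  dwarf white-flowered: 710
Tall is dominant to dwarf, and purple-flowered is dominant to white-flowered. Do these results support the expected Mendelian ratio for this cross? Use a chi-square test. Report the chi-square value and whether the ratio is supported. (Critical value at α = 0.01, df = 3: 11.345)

5.577; consistent

A dihybrid testcross with independent assortment gives a 1:1:1:1 ratio.
Expected counts for N = 2816 under a 1:1:1:1 ratio (total parts = 4):
  tall purple-flowered: 2816 × 1/4 = 704
  tall white-flowered: 2816 × 1/4 = 704
  dwarf purple-flowered: 2816 × 1/4 = 704
  dwarf white-flowered: 2816 × 1/4 = 704
χ² = Σ (O − E)² / E
  tall purple-flowered: (700 − 704)² / 704 = 0.0227
  tall white-flowered: (747 − 704)² / 704 = 2.6264
  dwarf purple-flowered: (659 − 704)² / 704 = 2.8764
  dwarf white-flowered: (710 − 704)² / 704 = 0.0511
χ² = 0.0227 + 2.6264 + 2.8764 + 0.0511 = 5.5766 ≈ 5.577
Degrees of freedom = 4 − 1 = 3; critical value at α = 0.01 is 11.345.
Since 5.577 < 11.345, we fail to reject the null hypothesis — the data are consistent with the 1:1:1:1 ratio.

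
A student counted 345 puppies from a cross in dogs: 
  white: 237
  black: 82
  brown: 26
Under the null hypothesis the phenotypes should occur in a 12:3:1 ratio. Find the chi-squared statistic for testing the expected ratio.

7.375

Expected counts for N = 345 under a 12:3:1 ratio (total parts = 16):
  white: 345 × 12/16 = 258.75
  black: 345 × 3/16 = 64.6875
  brown: 345 × 1/16 = 21.5625
χ² = Σ (O − E)² / E
  white: (237 − 258.75)² / 258.75 = 1.8283
  black: (82 − 64.6875)² / 64.6875 = 4.6334
  brown: (26 − 21.5625)² / 21.5625 = 0.9132
χ² = 1.8283 + 4.6334 + 0.9132 = 7.3749 ≈ 7.375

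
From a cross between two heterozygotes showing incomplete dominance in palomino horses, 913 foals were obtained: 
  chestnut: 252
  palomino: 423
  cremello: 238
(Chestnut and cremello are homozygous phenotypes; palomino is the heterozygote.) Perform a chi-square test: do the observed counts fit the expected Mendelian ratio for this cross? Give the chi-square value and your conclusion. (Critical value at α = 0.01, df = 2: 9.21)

5.346; consistent

With incomplete dominance, a heterozygote × heterozygote cross gives a 1:2:1 phenotypic ratio.
The 1:2:1 ratio has 4 parts, so with N = 913 the expected counts are:
  chestnut: 913 × 1/4 = 228.25
  palomino: 913 × 2/4 = 456.5
  cremello: 913 × 1/4 = 228.25
χ² = Σ (O − E)² / E
  chestnut: (252 − 228.25)² / 228.25 = 2.4712
  palomino: (423 − 456.5)² / 456.5 = 2.4584
  cremello: (238 − 228.25)² / 228.25 = 0.4165
χ² = 2.4712 + 2.4584 + 0.4165 = 5.3461 ≈ 5.346
Degrees of freedom = 3 − 1 = 2; critical value at α = 0.01 is 9.21.
Since 5.346 < 9.21, we fail to reject the null hypothesis — the data are consistent with the 1:2:1 ratio.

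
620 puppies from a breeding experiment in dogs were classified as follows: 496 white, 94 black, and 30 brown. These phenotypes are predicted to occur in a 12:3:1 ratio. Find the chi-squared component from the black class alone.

Total ratio parts = 16. Expected numbers out of 620:
  white: 620 × 12/16 = 465
  black: 620 × 3/16 = 116.25
  brown: 620 × 1/16 = 38.75
Contribution of black: (94 − 116.25)² / 116.25 = 4.2586

4.259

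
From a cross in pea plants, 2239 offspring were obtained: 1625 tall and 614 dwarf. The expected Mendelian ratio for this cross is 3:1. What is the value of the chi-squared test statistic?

7.010

Under the 3:1 hypothesis (Σ ratio = 4, N = 2239):
  tall: 2239 × 3/4 = 1679.25
  dwarf: 2239 × 1/4 = 559.75
χ² = Σ (O − E)² / E
  tall: (1625 − 1679.25)² / 1679.25 = 1.7526
  dwarf: (614 − 559.75)² / 559.75 = 5.2578
χ² = 1.7526 + 5.2578 = 7.0104 ≈ 7.010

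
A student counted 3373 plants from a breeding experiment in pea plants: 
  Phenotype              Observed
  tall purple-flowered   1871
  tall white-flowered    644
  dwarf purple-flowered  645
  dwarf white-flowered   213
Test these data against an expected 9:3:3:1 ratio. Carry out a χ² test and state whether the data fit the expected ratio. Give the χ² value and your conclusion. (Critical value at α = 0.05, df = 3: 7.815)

0.849; consistent

Expected counts for N = 3373 under a 9:3:3:1 ratio (total parts = 16):
  tall purple-flowered: 3373 × 9/16 = 1897.3125
  tall white-flowered: 3373 × 3/16 = 632.4375
  dwarf purple-flowered: 3373 × 3/16 = 632.4375
  dwarf white-flowered: 3373 × 1/16 = 210.8125
χ² = Σ (O − E)² / E
  tall purple-flowered: (1871 − 1897.3125)² / 1897.3125 = 0.3649
  tall white-flowered: (644 − 632.4375)² / 632.4375 = 0.2114
  dwarf purple-flowered: (645 − 632.4375)² / 632.4375 = 0.2495
  dwarf white-flowered: (213 − 210.8125)² / 210.8125 = 0.0227
χ² = 0.3649 + 0.2114 + 0.2495 + 0.0227 = 0.8485 ≈ 0.849
Degrees of freedom = 4 − 1 = 3; critical value at α = 0.05 is 7.815.
Since 0.849 < 7.815, we fail to reject the null hypothesis — the data are consistent with the 9:3:3:1 ratio.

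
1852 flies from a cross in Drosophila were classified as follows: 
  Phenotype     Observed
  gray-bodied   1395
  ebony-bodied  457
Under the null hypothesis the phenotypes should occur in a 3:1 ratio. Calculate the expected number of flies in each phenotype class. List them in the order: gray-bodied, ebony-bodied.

Expected counts for N = 1852 under a 3:1 ratio (total parts = 4):
  gray-bodied: 1852 × 3/4 = 1389
  ebony-bodied: 1852 × 1/4 = 463

1389, 463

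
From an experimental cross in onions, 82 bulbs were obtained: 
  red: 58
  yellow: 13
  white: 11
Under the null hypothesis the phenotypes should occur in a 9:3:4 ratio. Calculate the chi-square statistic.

7.827

The 9:3:4 ratio has 16 parts, so with N = 82 the expected counts are:
  red: 82 × 9/16 = 46.125
  yellow: 82 × 3/16 = 15.375
  white: 82 × 4/16 = 20.5
χ² = Σ (O − E)² / E
  red: (58 − 46.125)² / 46.125 = 3.0572
  yellow: (13 − 15.375)² / 15.375 = 0.3669
  white: (11 − 20.5)² / 20.5 = 4.4024
χ² = 3.0572 + 0.3669 + 4.4024 = 7.8265 ≈ 7.827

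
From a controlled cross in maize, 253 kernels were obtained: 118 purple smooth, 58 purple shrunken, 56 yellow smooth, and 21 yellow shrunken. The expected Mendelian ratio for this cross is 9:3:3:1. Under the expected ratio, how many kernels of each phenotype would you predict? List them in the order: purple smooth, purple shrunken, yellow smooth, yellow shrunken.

142.3125, 47.4375, 47.4375, 15.8125

The 9:3:3:1 ratio has 16 parts, so with N = 253 the expected counts are:
  purple smooth: 253 × 9/16 = 142.3125
  purple shrunken: 253 × 3/16 = 47.4375
  yellow smooth: 253 × 3/16 = 47.4375
  yellow shrunken: 253 × 1/16 = 15.8125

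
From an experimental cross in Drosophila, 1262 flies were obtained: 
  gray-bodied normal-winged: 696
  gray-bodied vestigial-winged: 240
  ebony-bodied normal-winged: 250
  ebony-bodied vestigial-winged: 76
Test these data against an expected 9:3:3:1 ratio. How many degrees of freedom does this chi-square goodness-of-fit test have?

A goodness-of-fit test with 4 phenotype classes has df = 4 − 1 = 3.

3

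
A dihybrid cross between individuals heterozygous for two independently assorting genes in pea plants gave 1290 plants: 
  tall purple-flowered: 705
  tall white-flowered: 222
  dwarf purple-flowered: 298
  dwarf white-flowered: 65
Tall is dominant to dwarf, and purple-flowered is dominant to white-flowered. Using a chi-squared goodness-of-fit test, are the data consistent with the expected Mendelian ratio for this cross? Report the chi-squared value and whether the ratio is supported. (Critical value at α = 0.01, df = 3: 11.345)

18.271; not consistent

A dihybrid F₂ with independent assortment and complete dominance at both loci gives a 9:3:3:1 phenotypic ratio.
Under the 9:3:3:1 hypothesis (Σ ratio = 16, N = 1290):
  tall purple-flowered: 1290 × 9/16 = 725.625
  tall white-flowered: 1290 × 3/16 = 241.875
  dwarf purple-flowered: 1290 × 3/16 = 241.875
  dwarf white-flowered: 1290 × 1/16 = 80.625
χ² = Σ (O − E)² / E
  tall purple-flowered: (705 − 725.625)² / 725.625 = 0.5862
  tall white-flowered: (222 − 241.875)² / 241.875 = 1.6331
  dwarf purple-flowered: (298 − 241.875)² / 241.875 = 13.0233
  dwarf white-flowered: (65 − 80.625)² / 80.625 = 3.0281
χ² = 0.5862 + 1.6331 + 13.0233 + 3.0281 = 18.2707 ≈ 18.271
Degrees of freedom = 4 − 1 = 3; critical value at α = 0.01 is 11.345.
Since 18.271 > 11.345, we reject the null hypothesis — the data do not fit the 9:3:3:1 ratio.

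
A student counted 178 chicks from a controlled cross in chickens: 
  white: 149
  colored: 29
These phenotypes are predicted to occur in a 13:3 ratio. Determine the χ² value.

0.706

Total ratio parts = 16. Expected numbers out of 178:
  white: 178 × 13/16 = 144.625
  colored: 178 × 3/16 = 33.375
χ² = Σ (O − E)² / E
  white: (149 − 144.625)² / 144.625 = 0.1323
  colored: (29 − 33.375)² / 33.375 = 0.5735
χ² = 0.1323 + 0.5735 = 0.7058 ≈ 0.706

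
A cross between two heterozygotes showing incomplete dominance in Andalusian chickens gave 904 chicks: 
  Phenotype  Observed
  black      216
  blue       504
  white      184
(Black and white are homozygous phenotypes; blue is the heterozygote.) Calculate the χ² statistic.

14.230

With incomplete dominance, a heterozygote × heterozygote cross gives a 1:2:1 phenotypic ratio.
The 1:2:1 ratio has 4 parts, so with N = 904 the expected counts are:
  black: 904 × 1/4 = 226
  blue: 904 × 2/4 = 452
  white: 904 × 1/4 = 226
χ² = Σ (O − E)² / E
  black: (216 − 226)² / 226 = 0.4425
  blue: (504 − 452)² / 452 = 5.9823
  white: (184 − 226)² / 226 = 7.8053
χ² = 0.4425 + 5.9823 + 7.8053 = 14.2301 ≈ 14.230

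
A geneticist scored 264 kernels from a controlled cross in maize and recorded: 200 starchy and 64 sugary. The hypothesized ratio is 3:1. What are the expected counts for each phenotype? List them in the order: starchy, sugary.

198, 66

The 3:1 ratio has 4 parts, so with N = 264 the expected counts are:
  starchy: 264 × 3/4 = 198
  sugary: 264 × 1/4 = 66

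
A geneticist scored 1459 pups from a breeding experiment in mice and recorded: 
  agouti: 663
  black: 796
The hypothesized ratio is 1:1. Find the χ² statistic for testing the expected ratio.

12.124

Total ratio parts = 2. Expected numbers out of 1459:
  agouti: 1459 × 1/2 = 729.5
  black: 1459 × 1/2 = 729.5
χ² = Σ (O − E)² / E
  agouti: (663 − 729.5)² / 729.5 = 6.0620
  black: (796 − 729.5)² / 729.5 = 6.0620
χ² = 6.0620 + 6.0620 = 12.124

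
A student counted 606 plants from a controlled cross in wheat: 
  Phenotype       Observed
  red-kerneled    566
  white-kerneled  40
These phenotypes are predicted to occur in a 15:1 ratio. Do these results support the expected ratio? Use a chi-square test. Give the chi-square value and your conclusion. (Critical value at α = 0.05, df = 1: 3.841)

Under the 15:1 hypothesis (Σ ratio = 16, N = 606):
  red-kerneled: 606 × 15/16 = 568.125
  white-kerneled: 606 × 1/16 = 37.875
χ² = Σ (O − E)² / E
  red-kerneled: (566 − 568.125)² / 568.125 = 0.0079
  white-kerneled: (40 − 37.875)² / 37.875 = 0.1192
χ² = 0.0079 + 0.1192 = 0.1271 ≈ 0.127
Degrees of freedom = 2 − 1 = 1; critical value at α = 0.05 is 3.841.
Since 0.127 < 3.841, we fail to reject the null hypothesis — the data are consistent with the 15:1 ratio.

0.127; consistent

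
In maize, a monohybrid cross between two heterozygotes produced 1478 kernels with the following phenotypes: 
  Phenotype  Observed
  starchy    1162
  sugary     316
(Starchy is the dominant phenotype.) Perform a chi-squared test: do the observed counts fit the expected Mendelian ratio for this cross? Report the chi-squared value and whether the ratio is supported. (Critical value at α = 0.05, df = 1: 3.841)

10.328; not consistent

For a monohybrid cross between heterozygotes with complete dominance, the expected phenotypic ratio is 3:1.
Under the 3:1 hypothesis (Σ ratio = 4, N = 1478):
  starchy: 1478 × 3/4 = 1108.5
  sugary: 1478 × 1/4 = 369.5
χ² = Σ (O − E)² / E
  starchy: (1162 − 1108.5)² / 1108.5 = 2.5821
  sugary: (316 − 369.5)² / 369.5 = 7.7463
χ² = 2.5821 + 7.7463 = 10.3284 ≈ 10.328
Degrees of freedom = 2 − 1 = 1; critical value at α = 0.05 is 3.841.
Since 10.328 > 3.841, we reject the null hypothesis — the data do not fit the 3:1 ratio.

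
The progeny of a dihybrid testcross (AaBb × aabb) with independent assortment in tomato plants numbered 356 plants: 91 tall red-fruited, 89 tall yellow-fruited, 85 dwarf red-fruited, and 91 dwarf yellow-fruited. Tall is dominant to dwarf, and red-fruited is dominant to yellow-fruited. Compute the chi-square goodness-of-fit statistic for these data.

0.270

A dihybrid testcross with independent assortment gives a 1:1:1:1 ratio.
Expected counts for N = 356 under a 1:1:1:1 ratio (total parts = 4):
  tall red-fruited: 356 × 1/4 = 89
  tall yellow-fruited: 356 × 1/4 = 89
  dwarf red-fruited: 356 × 1/4 = 89
  dwarf yellow-fruited: 356 × 1/4 = 89
χ² = Σ (O − E)² / E
  tall red-fruited: (91 − 89)² / 89 = 0.0449
  tall yellow-fruited: (89 − 89)² / 89 = 0.0000
  dwarf red-fruited: (85 − 89)² / 89 = 0.1798
  dwarf yellow-fruited: (91 − 89)² / 89 = 0.0449
χ² = 0.0449 + 0.0000 + 0.1798 + 0.0449 = 0.2696 ≈ 0.270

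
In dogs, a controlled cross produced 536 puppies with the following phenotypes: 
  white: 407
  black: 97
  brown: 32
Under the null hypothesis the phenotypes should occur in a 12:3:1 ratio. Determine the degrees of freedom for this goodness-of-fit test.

2

A goodness-of-fit test with 3 phenotype classes has df = 3 − 1 = 2.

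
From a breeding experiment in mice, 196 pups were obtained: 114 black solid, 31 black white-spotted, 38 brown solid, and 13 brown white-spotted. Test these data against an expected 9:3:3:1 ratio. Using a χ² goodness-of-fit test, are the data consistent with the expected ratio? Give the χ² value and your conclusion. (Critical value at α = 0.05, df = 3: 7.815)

Total ratio parts = 16. Expected numbers out of 196:
  black solid: 196 × 9/16 = 110.25
  black white-spotted: 196 × 3/16 = 36.75
  brown solid: 196 × 3/16 = 36.75
  brown white-spotted: 196 × 1/16 = 12.25
χ² = Σ (O − E)² / E
  black solid: (114 − 110.25)² / 110.25 = 0.1276
  black white-spotted: (31 − 36.75)² / 36.75 = 0.8997
  brown solid: (38 − 36.75)² / 36.75 = 0.0425
  brown white-spotted: (13 − 12.25)² / 12.25 = 0.0459
χ² = 0.1276 + 0.8997 + 0.0425 + 0.0459 = 1.1157 ≈ 1.116
Degrees of freedom = 4 − 1 = 3; critical value at α = 0.05 is 7.815.
Since 1.116 < 7.815, we fail to reject the null hypothesis — the data are consistent with the 9:3:3:1 ratio.

1.116; consistent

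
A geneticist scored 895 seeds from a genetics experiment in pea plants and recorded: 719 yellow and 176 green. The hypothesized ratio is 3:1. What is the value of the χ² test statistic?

13.587

Under the 3:1 hypothesis (Σ ratio = 4, N = 895):
  yellow: 895 × 3/4 = 671.25
  green: 895 × 1/4 = 223.75
χ² = Σ (O − E)² / E
  yellow: (719 − 671.25)² / 671.25 = 3.3967
  green: (176 − 223.75)² / 223.75 = 10.1902
χ² = 3.3967 + 10.1902 = 13.5869 ≈ 13.587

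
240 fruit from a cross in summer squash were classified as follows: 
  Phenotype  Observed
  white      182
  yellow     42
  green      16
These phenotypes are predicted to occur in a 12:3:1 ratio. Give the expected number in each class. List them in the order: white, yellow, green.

Total ratio parts = 16. Expected numbers out of 240:
  white: 240 × 12/16 = 180
  yellow: 240 × 3/16 = 45
  green: 240 × 1/16 = 15

180, 45, 15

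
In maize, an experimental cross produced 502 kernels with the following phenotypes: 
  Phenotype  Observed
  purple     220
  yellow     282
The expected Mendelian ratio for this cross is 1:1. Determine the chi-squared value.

Expected counts for N = 502 under a 1:1 ratio (total parts = 2):
  purple: 502 × 1/2 = 251
  yellow: 502 × 1/2 = 251
χ² = Σ (O − E)² / E
  purple: (220 − 251)² / 251 = 3.8287
  yellow: (282 − 251)² / 251 = 3.8287
χ² = 3.8287 + 3.8287 = 7.6574 ≈ 7.657

7.657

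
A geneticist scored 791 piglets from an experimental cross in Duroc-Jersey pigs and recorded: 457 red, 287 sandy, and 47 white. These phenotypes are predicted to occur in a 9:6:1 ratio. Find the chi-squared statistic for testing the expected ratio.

The 9:6:1 ratio has 16 parts, so with N = 791 the expected counts are:
  red: 791 × 9/16 = 444.9375
  sandy: 791 × 6/16 = 296.625
  white: 791 × 1/16 = 49.4375
χ² = Σ (O − E)² / E
  red: (457 − 444.9375)² / 444.9375 = 0.3270
  sandy: (287 − 296.625)² / 296.625 = 0.3123
  white: (47 − 49.4375)² / 49.4375 = 0.1202
χ² = 0.3270 + 0.3123 + 0.1202 = 0.7595 ≈ 0.760

0.760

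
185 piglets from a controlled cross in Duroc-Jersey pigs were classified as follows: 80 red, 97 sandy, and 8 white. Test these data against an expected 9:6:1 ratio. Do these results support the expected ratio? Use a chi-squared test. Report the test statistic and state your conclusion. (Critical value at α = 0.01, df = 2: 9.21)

17.662; not consistent

Total ratio parts = 16. Expected numbers out of 185:
  red: 185 × 9/16 = 104.0625
  sandy: 185 × 6/16 = 69.375
  white: 185 × 1/16 = 11.5625
χ² = Σ (O − E)² / E
  red: (80 − 104.0625)² / 104.0625 = 5.5640
  sandy: (97 − 69.375)² / 69.375 = 11.0002
  white: (8 − 11.5625)² / 11.5625 = 1.0976
χ² = 5.5640 + 11.0002 + 1.0976 = 17.6618 ≈ 17.662
Degrees of freedom = 3 − 1 = 2; critical value at α = 0.01 is 9.21.
Since 17.662 > 9.21, we reject the null hypothesis — the data do not fit the 9:6:1 ratio.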